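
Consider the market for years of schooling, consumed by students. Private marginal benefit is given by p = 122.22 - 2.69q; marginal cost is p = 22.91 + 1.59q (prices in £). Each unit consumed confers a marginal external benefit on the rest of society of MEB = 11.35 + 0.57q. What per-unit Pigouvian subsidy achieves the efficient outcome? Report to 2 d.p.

subsidy = £28.35 per unit

Social marginal benefit = demand + MEB = 133.57 - 2.12q.
Set SMB = MC: 133.57 - 2.12q = 22.91 + 1.59q → q* = 29.8275.
The Pigouvian subsidy equals MEB at q*: 11.35 + 0.57×29.8275 = 28.3517.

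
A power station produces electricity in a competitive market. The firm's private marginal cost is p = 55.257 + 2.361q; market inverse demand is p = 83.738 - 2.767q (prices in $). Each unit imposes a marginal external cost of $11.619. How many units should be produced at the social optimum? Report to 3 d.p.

q* = 3.288

Social marginal cost = private MC + MEC = 66.876 + 2.361q.
Set SMC = demand: 66.876 + 2.361q = 83.738 - 2.767q → q* = 3.2882.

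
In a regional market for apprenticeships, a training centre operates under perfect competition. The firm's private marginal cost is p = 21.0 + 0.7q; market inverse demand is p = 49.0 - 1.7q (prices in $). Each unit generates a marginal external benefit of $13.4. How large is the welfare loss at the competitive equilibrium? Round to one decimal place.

DWL = $37.4

Market equilibrium (private): 21.0 + 0.7q = 49.0 - 1.7q → q_m = 11.6667.
Social marginal cost = private MC − MEB = 7.6 + 0.7q.
Set SMC = demand: 7.6 + 0.7q = 49.0 - 1.7q → q* = 17.2500.
The welfare-loss triangle has base |q_m − q*| and height MEB(q_m) (the vertical gap between SMC and demand is zero at q* and MEB at q_m).
DWL = ½ × 5.5833 × 13.4000 = 37.4081.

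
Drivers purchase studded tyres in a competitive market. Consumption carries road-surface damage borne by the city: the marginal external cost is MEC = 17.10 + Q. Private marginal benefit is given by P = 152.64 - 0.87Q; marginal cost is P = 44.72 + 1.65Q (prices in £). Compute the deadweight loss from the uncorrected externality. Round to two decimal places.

Market equilibrium (private): 44.72 + 1.65Q = 152.64 - 0.87Q → Q_m = 42.8254.
Social marginal benefit = demand − MEC = 135.54 - 1.87Q.
Set SMB = MC: 135.54 - 1.87Q = 44.72 + 1.65Q → Q* = 25.8011.
The loss is the area between SMB and MC from Q* to Q_m; with linear curves that's a triangle of height MEC(Q_m).
DWL = ½ × 17.0243 × 59.9254 = 510.0940.

DWL = £510.09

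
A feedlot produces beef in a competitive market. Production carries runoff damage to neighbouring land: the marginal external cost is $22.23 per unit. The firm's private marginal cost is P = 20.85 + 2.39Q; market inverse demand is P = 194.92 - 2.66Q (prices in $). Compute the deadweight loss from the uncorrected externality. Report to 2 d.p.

DWL = $48.93

Market equilibrium (private): 20.85 + 2.39Q = 194.92 - 2.66Q → Q_m = 34.4693.
Social marginal cost = private MC + MEC = 43.08 + 2.39Q.
Set SMC = demand: 43.08 + 2.39Q = 194.92 - 2.66Q → Q* = 30.0673.
The welfare-loss triangle has base |Q_m − Q*| and height MEC(Q_m) (the vertical gap between SMC and demand is zero at Q* and MEC at Q_m).
DWL = ½ × 4.4020 × 22.2300 = 48.9282.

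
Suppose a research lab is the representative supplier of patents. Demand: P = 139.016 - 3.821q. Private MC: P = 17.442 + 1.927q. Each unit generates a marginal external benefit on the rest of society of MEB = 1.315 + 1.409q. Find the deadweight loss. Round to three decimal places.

Market equilibrium (private): 17.442 + 1.927q = 139.016 - 3.821q → q_m = 21.1507.
Social marginal cost = private MC − MEB = 16.127 + 0.518q.
Set SMC = demand: 16.127 + 0.518q = 139.016 - 3.821q → q* = 28.3220.
Between q* and q_m the wedge demand − SMC runs linearly from 0 to MEB(q_m), so the loss is a triangle.
DWL = ½ × 7.1713 × 31.1163 = 111.5722.

DWL = 111.572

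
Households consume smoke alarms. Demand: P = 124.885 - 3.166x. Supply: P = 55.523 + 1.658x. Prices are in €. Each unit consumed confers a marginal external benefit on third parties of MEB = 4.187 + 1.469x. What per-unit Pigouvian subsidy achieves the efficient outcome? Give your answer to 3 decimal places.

Social marginal benefit = demand + MEB = 129.072 - 1.697x.
Set SMB = MC: 129.072 - 1.697x = 55.523 + 1.658x → x* = 21.9222.
The Pigouvian subsidy equals MEB at x*: 4.187 + 1.469×21.9222 = 36.3907.

subsidy = €36.391 per unit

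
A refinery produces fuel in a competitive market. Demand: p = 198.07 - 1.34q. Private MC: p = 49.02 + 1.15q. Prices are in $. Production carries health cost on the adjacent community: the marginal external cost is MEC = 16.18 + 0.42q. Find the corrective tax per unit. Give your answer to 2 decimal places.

Social marginal cost = private MC + MEC = 65.20 + 1.57q.
Set SMC = demand: 65.20 + 1.57q = 198.07 - 1.34q → q* = 45.6598.
The Pigouvian tax equals MEC at q*: 16.18 + 0.42×45.6598 = 35.3571.

tax = $35.36 per unit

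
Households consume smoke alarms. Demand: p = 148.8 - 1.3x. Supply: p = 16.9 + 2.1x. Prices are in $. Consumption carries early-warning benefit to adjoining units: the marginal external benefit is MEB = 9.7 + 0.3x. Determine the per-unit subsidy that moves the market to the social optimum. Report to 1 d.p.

subsidy = $23.4 per unit

Social marginal benefit = demand + MEB = 158.5 - x.
Set SMB = MC: 158.5 - x = 16.9 + 2.1x → x* = 45.6774.
The Pigouvian subsidy equals MEB at x*: 9.7 + 0.3×45.6774 = 23.4032.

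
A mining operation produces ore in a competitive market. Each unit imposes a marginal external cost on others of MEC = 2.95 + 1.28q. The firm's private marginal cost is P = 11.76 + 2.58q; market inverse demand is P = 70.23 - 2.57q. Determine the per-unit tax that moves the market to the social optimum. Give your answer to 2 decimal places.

Social marginal cost = private MC + MEC = 14.71 + 3.86q.
Set SMC = demand: 14.71 + 3.86q = 70.23 - 2.57q → q* = 8.6345.
The Pigouvian tax equals MEC at q*: 2.95 + 1.28×8.6345 = 14.0022.

tax = 14.00 per unit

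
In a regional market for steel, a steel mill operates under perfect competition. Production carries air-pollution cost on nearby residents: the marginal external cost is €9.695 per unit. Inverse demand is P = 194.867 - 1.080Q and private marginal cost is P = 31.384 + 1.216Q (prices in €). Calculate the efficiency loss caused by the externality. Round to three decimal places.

Market equilibrium (private): 31.384 + 1.216Q = 194.867 - 1.080Q → Q_m = 71.2034.
Social marginal cost = private MC + MEC = 41.079 + 1.216Q.
Set SMC = demand: 41.079 + 1.216Q = 194.867 - 1.080Q → Q* = 66.9808.
The loss is the area between SMC and demand from Q* to Q_m; with linear curves that's a triangle of height MEC(Q_m).
DWL = ½ × 4.2226 × 9.6950 = 20.4691.

DWL = €20.469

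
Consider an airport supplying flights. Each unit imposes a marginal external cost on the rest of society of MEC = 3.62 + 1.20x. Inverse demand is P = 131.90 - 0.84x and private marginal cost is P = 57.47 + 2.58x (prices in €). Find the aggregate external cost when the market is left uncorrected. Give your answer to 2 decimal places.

€362.96

Market equilibrium (private): 57.47 + 2.58x = 131.90 - 0.84x → x_m = 21.7632.
Total external cost = ∫₀^{x_m} (3.62 + 1.20x) dx = 3.62×21.7632 + ½×1.20×21.7632² = 362.9649.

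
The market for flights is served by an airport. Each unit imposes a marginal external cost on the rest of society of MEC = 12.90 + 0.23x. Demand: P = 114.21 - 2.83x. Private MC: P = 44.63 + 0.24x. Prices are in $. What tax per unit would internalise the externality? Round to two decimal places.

Social marginal cost = private MC + MEC = 57.53 + 0.47x.
Set SMC = demand: 57.53 + 0.47x = 114.21 - 2.83x → x* = 17.1758.
The Pigouvian tax equals MEC at x*: 12.90 + 0.23×17.1758 = 16.8504.

tax = $16.85 per unit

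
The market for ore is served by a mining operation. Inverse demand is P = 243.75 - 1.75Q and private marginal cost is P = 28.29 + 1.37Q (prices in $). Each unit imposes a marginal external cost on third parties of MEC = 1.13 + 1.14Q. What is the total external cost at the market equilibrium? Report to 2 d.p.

$2796.35

Market equilibrium (private): 28.29 + 1.37Q = 243.75 - 1.75Q → Q_m = 69.0577.
Total external cost = ∫₀^{Q_m} (1.13 + 1.14Q) dQ = 1.13×69.0577 + ½×1.14×69.0577² = 2796.3458.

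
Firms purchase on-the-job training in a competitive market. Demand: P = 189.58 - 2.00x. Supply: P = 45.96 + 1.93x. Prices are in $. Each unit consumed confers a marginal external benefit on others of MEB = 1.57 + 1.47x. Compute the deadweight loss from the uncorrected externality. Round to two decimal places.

Market equilibrium (private): 45.96 + 1.93x = 189.58 - 2.00x → x_m = 36.5445.
Social marginal benefit = demand + MEB = 191.15 - 0.53x.
Set SMB = MC: 191.15 - 0.53x = 45.96 + 1.93x → x* = 59.0203.
Between x* and x_m the wedge SMB − MC runs linearly from 0 to MEB(x_m), so the loss is a triangle.
DWL = ½ × 22.4758 × 55.2905 = 621.3491.

DWL = $621.35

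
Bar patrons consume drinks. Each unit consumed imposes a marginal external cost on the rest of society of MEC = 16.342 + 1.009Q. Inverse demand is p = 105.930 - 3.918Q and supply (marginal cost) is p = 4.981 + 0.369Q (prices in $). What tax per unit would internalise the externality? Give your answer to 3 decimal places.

Social marginal benefit = demand − MEC = 89.588 - 4.927Q.
Set SMB = MC: 89.588 - 4.927Q = 4.981 + 0.369Q → Q* = 15.9756.
The Pigouvian tax equals MEC at Q*: 16.342 + 1.009×15.9756 = 32.4614.

tax = $32.461 per unit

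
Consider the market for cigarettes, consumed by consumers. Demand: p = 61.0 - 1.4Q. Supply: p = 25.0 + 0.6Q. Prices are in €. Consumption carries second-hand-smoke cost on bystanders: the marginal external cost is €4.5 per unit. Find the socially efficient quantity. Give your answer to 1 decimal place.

Social marginal benefit = demand − MEC = 56.5 - 1.4Q.
Set SMB = MC: 56.5 - 1.4Q = 25.0 + 0.6Q → Q* = 15.7500.

Q* = 15.8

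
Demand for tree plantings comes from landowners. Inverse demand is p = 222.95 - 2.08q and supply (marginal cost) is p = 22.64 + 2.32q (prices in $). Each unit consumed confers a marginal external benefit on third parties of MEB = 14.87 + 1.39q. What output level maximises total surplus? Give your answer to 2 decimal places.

q* = 71.49

Social marginal benefit = demand + MEB = 237.82 - 0.69q.
Set SMB = MC: 237.82 - 0.69q = 22.64 + 2.32q → q* = 71.4884.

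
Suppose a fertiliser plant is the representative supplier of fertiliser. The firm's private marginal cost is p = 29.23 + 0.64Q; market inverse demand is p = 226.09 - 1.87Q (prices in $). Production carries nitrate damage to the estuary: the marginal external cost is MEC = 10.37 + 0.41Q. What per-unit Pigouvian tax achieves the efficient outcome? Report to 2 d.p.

tax = $36.56 per unit

Social marginal cost = private MC + MEC = 39.60 + 1.05Q.
Set SMC = demand: 39.60 + 1.05Q = 226.09 - 1.87Q → Q* = 63.8664.
The Pigouvian tax equals MEC at Q*: 10.37 + 0.41×63.8664 = 36.5552.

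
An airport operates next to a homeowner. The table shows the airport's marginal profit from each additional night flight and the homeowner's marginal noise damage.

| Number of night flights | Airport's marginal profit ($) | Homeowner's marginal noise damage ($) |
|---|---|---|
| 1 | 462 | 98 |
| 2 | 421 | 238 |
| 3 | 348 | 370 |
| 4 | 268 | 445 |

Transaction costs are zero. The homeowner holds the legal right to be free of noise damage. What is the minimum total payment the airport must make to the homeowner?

Efficient level: marginal profit ≥ marginal noise damage through level 2, so k* = 2.
With the homeowner holding the right, the airport must at least compensate total damage at k*: 98 + 238 = 336.

$336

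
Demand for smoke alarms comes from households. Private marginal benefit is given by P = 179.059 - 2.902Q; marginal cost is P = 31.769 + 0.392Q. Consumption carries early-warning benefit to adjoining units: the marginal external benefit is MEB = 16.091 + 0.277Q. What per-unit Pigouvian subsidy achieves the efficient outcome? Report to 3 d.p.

subsidy = 31.092 per unit

Social marginal benefit = demand + MEB = 195.150 - 2.625Q.
Set SMB = MC: 195.150 - 2.625Q = 31.769 + 0.392Q → Q* = 54.1535.
The Pigouvian subsidy equals MEB at Q*: 16.091 + 0.277×54.1535 = 31.0915.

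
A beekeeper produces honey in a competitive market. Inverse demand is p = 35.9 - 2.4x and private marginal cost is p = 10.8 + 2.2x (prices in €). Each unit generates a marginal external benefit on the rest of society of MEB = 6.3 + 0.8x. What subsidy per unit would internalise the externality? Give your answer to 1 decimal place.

subsidy = €12.9 per unit

Social marginal cost = private MC − MEB = 4.5 + 1.4x.
Set SMC = demand: 4.5 + 1.4x = 35.9 - 2.4x → x* = 8.2632.
The Pigouvian subsidy equals MEB at x*: 6.3 + 0.8×8.2632 = 12.9106.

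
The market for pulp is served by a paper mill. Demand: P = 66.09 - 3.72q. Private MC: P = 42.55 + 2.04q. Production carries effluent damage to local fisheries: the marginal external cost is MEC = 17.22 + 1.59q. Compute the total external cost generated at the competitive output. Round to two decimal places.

Market equilibrium (private): 42.55 + 2.04q = 66.09 - 3.72q → q_m = 4.0868.
Total external cost = ∫₀^{q_m} (17.22 + 1.59q) dq = 17.22×4.0868 + ½×1.59×4.0868² = 83.6527.

83.65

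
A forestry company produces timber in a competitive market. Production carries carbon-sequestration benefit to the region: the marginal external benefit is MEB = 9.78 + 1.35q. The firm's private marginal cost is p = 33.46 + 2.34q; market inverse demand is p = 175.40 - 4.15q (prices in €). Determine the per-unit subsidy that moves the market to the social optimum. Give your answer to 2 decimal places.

subsidy = €49.63 per unit

Social marginal cost = private MC − MEB = 23.68 + 0.99q.
Set SMC = demand: 23.68 + 0.99q = 175.40 - 4.15q → q* = 29.5175.
The Pigouvian subsidy equals MEB at q*: 9.78 + 1.35×29.5175 = 49.6286.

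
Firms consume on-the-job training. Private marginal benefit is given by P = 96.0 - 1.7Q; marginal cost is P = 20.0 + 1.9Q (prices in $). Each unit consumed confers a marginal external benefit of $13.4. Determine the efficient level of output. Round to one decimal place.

Social marginal benefit = demand + MEB = 109.4 - 1.7Q.
Set SMB = MC: 109.4 - 1.7Q = 20.0 + 1.9Q → Q* = 24.8333.

Q* = 24.8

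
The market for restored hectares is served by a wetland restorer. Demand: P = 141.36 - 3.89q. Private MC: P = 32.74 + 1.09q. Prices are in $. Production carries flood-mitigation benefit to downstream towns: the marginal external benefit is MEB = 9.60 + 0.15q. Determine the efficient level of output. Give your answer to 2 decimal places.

Social marginal cost = private MC − MEB = 23.14 + 0.94q.
Set SMC = demand: 23.14 + 0.94q = 141.36 - 3.89q → q* = 24.4762.

q* = 24.48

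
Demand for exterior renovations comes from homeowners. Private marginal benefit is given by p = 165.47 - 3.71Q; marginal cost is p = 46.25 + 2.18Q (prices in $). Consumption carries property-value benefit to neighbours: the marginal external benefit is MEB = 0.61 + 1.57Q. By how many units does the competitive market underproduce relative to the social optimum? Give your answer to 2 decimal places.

Market equilibrium (private): 46.25 + 2.18Q = 165.47 - 3.71Q → Q_m = 20.2411.
Social marginal benefit = demand + MEB = 166.08 - 2.14Q.
Set SMB = MC: 166.08 - 2.14Q = 46.25 + 2.18Q → Q* = 27.7384.
Gap = |20.2411 − 27.7384| = 7.4973.

7.50 units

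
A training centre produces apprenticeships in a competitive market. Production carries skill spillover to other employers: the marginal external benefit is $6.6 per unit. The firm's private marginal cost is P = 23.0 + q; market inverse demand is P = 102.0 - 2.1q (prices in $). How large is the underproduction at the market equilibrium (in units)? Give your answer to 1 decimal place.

2.1 units

Market equilibrium (private): 23.0 + q = 102.0 - 2.1q → q_m = 25.4839.
Social marginal cost = private MC − MEB = 16.4 + q.
Set SMC = demand: 16.4 + q = 102.0 - 2.1q → q* = 27.6129.
Gap = |25.4839 − 27.6129| = 2.1290.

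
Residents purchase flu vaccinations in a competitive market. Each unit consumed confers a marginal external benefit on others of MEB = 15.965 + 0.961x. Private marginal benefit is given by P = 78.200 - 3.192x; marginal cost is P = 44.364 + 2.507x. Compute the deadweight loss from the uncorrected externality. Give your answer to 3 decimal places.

DWL = 49.558

Market equilibrium (private): 44.364 + 2.507x = 78.200 - 3.192x → x_m = 5.9372.
Social marginal benefit = demand + MEB = 94.165 - 2.231x.
Set SMB = MC: 94.165 - 2.231x = 44.364 + 2.507x → x* = 10.5110.
Height of the DWL triangle at x_m is SMB(x_m) − MC(x_m) = MEB(x_m) = 21.6706.
DWL = ½ × 4.5738 × 21.6706 = 49.5585.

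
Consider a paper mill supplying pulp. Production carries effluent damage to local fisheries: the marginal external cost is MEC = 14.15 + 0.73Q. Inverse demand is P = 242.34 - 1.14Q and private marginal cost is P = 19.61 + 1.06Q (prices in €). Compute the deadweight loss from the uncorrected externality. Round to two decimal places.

DWL = €1323.18

Market equilibrium (private): 19.61 + 1.06Q = 242.34 - 1.14Q → Q_m = 101.2409.
Social marginal cost = private MC + MEC = 33.76 + 1.79Q.
Set SMC = demand: 33.76 + 1.79Q = 242.34 - 1.14Q → Q* = 71.1877.
The welfare-loss triangle has base |Q_m − Q*| and height MEC(Q_m) (the vertical gap between SMC and demand is zero at Q* and MEC at Q_m).
DWL = ½ × 30.0532 × 88.0559 = 1323.1808.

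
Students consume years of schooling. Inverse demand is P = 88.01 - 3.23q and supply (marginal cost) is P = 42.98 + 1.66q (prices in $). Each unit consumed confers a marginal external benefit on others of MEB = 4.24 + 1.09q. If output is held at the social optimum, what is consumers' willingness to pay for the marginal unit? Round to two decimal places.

Social marginal benefit = demand + MEB = 92.25 - 2.14q.
Set SMB = MC: 92.25 - 2.14q = 42.98 + 1.66q → q* = 12.9658.
Consumer price on the demand curve at q*: 88.01 − 3.23×12.9658 = 46.1305.

P = $46.13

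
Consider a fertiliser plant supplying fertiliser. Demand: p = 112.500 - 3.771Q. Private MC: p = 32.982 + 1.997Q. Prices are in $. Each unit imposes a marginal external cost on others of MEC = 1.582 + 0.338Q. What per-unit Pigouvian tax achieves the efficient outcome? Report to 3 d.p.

tax = $5.896 per unit

Social marginal cost = private MC + MEC = 34.564 + 2.335Q.
Set SMC = demand: 34.564 + 2.335Q = 112.500 - 3.771Q → Q* = 12.7638.
The Pigouvian tax equals MEC at Q*: 1.582 + 0.338×12.7638 = 5.8962.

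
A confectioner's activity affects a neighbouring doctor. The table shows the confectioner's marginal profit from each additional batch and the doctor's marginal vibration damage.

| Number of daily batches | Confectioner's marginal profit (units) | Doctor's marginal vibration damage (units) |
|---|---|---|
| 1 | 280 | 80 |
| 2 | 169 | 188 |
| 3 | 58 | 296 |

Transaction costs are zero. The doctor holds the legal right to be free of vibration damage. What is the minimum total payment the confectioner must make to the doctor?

80

Efficient level: marginal profit ≥ marginal vibration damage through level 1, so k* = 1.
With the doctor holding the right, the confectioner must at least compensate total damage at k*: 80 = 80.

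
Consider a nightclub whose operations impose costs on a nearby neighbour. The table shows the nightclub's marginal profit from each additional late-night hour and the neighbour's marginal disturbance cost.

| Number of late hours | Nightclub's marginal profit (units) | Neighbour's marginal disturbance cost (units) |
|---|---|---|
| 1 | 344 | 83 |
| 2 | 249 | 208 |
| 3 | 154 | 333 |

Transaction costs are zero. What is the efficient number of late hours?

2

Bargaining reaches the level where marginal profit last exceeds marginal disturbance cost.
That holds through level 2 (249 ≥ 208) but not at 3 (154 < 333).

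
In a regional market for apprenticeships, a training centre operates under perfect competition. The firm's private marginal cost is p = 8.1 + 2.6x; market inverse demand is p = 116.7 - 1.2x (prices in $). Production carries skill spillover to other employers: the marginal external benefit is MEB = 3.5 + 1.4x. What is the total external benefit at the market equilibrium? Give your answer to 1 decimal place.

$671.8

Market equilibrium (private): 8.1 + 2.6x = 116.7 - 1.2x → x_m = 28.5789.
Total external benefit = ∫₀^{x_m} (3.5 + 1.4x) dx = 3.5×28.5789 + ½×1.4×28.5789² = 671.7536.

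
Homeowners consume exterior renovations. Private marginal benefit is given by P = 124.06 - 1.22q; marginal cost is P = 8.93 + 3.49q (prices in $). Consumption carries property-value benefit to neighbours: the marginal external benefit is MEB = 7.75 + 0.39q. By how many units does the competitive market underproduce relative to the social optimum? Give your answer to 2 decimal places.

4.00 units

Market equilibrium (private): 8.93 + 3.49q = 124.06 - 1.22q → q_m = 24.4437.
Social marginal benefit = demand + MEB = 131.81 - 0.83q.
Set SMB = MC: 131.81 - 0.83q = 8.93 + 3.49q → q* = 28.4444.
Gap = |24.4437 − 28.4444| = 4.0007.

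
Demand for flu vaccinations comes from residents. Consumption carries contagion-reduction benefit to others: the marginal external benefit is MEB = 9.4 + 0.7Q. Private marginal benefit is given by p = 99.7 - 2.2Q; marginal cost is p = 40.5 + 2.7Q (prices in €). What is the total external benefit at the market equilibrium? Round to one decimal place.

€164.7

Market equilibrium (private): 40.5 + 2.7Q = 99.7 - 2.2Q → Q_m = 12.0816.
Total external benefit = ∫₀^{Q_m} (9.4 + 0.7Q) dQ = 9.4×12.0816 + ½×0.7×12.0816² = 164.6548.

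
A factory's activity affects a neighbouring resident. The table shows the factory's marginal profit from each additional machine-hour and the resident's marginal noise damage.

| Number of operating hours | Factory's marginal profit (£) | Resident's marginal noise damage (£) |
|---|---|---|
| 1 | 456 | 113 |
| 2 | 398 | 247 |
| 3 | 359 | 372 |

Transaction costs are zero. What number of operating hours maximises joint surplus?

2

Bargaining reaches the level where marginal profit last exceeds marginal noise damage.
That holds through level 2 (398 ≥ 247) but not at 3 (359 < 372).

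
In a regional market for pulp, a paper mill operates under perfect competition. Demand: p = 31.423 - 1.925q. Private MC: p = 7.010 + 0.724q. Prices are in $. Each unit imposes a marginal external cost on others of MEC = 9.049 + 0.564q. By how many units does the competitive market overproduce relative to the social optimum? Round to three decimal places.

4.434 units

Market equilibrium (private): 7.010 + 0.724q = 31.423 - 1.925q → q_m = 9.2159.
Social marginal cost = private MC + MEC = 16.059 + 1.288q.
Set SMC = demand: 16.059 + 1.288q = 31.423 - 1.925q → q* = 4.7818.
Gap = |9.2159 − 4.7818| = 4.4341.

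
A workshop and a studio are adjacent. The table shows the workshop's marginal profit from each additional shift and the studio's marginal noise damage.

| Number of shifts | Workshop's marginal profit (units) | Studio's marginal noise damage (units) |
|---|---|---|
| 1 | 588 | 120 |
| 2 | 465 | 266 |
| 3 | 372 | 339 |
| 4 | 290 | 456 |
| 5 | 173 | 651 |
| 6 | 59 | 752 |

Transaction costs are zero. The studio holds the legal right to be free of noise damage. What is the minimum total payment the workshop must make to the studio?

Efficient level: marginal profit ≥ marginal noise damage through level 3, so k* = 3.
With the studio holding the right, the workshop must at least compensate total damage at k*: 120 + 266 + 339 = 725.

725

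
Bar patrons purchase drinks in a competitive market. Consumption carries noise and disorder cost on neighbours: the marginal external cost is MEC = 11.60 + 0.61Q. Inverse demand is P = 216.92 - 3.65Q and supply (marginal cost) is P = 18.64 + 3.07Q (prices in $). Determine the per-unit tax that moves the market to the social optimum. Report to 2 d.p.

Social marginal benefit = demand − MEC = 205.32 - 4.26Q.
Set SMB = MC: 205.32 - 4.26Q = 18.64 + 3.07Q → Q* = 25.4679.
The Pigouvian tax equals MEC at Q*: 11.60 + 0.61×25.4679 = 27.1354.

tax = $27.14 per unit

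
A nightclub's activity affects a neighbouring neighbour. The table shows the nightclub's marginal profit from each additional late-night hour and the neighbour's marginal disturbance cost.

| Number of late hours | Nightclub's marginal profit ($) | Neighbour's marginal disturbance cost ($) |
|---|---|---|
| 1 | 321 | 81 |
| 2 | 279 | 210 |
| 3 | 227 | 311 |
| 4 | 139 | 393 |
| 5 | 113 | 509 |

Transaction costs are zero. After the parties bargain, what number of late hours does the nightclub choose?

Bargaining reaches the level where marginal profit last exceeds marginal disturbance cost.
That holds through level 2 (279 ≥ 210) but not at 3 (227 < 311).

2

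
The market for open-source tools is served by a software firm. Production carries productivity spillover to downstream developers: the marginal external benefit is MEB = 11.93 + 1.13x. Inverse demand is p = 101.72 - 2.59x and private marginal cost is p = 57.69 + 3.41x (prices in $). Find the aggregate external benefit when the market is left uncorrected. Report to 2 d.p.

$117.97

Market equilibrium (private): 57.69 + 3.41x = 101.72 - 2.59x → x_m = 7.3383.
Total external benefit = ∫₀^{x_m} (11.93 + 1.13x) dx = 11.93×7.3383 + ½×1.13×7.3383² = 117.9715.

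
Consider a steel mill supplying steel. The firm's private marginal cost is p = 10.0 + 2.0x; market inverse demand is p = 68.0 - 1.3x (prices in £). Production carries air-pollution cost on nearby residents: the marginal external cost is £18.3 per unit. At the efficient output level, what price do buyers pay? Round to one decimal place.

P = £52.4

Social marginal cost = private MC + MEC = 28.3 + 2.0x.
Set SMC = demand: 28.3 + 2.0x = 68.0 - 1.3x → x* = 12.0303.
Consumer price on the demand curve at x*: 68.0 − 1.3×12.0303 = 52.3606.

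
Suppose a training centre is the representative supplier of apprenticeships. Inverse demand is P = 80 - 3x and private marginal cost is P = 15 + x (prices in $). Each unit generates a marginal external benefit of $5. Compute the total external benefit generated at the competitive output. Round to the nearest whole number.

Market equilibrium (private): 15 + x = 80 - 3x → x_m = 16.2500.
Total external benefit = MEB × x_m = 5 × 16.2500 = 81.2500.

$81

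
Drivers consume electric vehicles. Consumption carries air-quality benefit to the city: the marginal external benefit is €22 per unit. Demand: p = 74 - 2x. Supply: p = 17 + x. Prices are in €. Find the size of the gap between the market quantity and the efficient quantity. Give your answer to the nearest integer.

Market equilibrium (private): 17 + x = 74 - 2x → x_m = 19.0000.
Social marginal benefit = demand + MEB = 96 - 2x.
Set SMB = MC: 96 - 2x = 17 + x → x* = 26.3333.
Gap = |19.0000 − 26.3333| = 7.3333.

7 units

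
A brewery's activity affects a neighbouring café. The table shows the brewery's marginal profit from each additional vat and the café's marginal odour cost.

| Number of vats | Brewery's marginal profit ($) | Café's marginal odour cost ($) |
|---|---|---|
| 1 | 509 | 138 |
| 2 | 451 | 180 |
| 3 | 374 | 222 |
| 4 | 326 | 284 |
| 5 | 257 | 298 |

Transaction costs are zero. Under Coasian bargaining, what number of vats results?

4

Bargaining reaches the level where marginal profit last exceeds marginal odour cost.
That holds through level 4 (326 ≥ 284) but not at 5 (257 < 298).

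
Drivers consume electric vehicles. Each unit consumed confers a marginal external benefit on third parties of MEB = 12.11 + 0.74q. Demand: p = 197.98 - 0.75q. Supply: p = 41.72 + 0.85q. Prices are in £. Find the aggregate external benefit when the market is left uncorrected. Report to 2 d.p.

£4711.74

Market equilibrium (private): 41.72 + 0.85q = 197.98 - 0.75q → q_m = 97.6625.
Total external benefit = ∫₀^{q_m} (12.11 + 0.74q) dq = 12.11×97.6625 + ½×0.74×97.6625² = 4711.7395.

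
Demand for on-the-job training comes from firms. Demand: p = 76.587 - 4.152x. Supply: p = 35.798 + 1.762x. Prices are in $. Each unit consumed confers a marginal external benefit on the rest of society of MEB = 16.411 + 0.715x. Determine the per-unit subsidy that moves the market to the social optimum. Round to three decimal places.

Social marginal benefit = demand + MEB = 92.998 - 3.437x.
Set SMB = MC: 92.998 - 3.437x = 35.798 + 1.762x → x* = 11.0021.
The Pigouvian subsidy equals MEB at x*: 16.411 + 0.715×11.0021 = 24.2775.

subsidy = $24.278 per unit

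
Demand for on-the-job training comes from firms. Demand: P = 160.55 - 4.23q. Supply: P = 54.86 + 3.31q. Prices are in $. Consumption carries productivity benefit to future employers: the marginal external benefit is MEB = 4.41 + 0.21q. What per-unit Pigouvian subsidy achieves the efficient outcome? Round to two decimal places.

subsidy = $7.56 per unit

Social marginal benefit = demand + MEB = 164.96 - 4.02q.
Set SMB = MC: 164.96 - 4.02q = 54.86 + 3.31q → q* = 15.0205.
The Pigouvian subsidy equals MEB at q*: 4.41 + 0.21×15.0205 = 7.5643.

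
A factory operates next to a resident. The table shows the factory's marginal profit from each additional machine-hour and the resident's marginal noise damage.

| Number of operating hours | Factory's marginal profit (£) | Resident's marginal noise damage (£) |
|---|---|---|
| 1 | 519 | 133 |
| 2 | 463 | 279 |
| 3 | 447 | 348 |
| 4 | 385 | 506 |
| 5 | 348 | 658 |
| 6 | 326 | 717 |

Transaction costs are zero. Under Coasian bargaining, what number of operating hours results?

3

Bargaining reaches the level where marginal profit last exceeds marginal noise damage.
That holds through level 3 (447 ≥ 348) but not at 4 (385 < 506).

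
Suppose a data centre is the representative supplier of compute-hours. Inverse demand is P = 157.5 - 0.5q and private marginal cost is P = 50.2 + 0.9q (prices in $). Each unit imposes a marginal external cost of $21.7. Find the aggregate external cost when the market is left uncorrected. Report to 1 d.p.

Market equilibrium (private): 50.2 + 0.9q = 157.5 - 0.5q → q_m = 76.6429.
Total external cost = MEC × q_m = 21.7 × 76.6429 = 1663.1509.

$1663.2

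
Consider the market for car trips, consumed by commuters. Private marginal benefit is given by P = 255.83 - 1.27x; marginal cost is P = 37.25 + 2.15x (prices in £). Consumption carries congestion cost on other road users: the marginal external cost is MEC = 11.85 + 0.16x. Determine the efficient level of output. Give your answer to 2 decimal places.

x* = 57.75

Social marginal benefit = demand − MEC = 243.98 - 1.43x.
Set SMB = MC: 243.98 - 1.43x = 37.25 + 2.15x → x* = 57.7458.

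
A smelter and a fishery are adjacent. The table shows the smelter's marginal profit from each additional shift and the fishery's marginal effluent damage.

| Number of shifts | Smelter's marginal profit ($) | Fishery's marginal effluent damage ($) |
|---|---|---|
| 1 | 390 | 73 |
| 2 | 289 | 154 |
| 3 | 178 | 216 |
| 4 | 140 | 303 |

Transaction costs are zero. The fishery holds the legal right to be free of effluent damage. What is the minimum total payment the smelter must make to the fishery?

$227

Efficient level: marginal profit ≥ marginal effluent damage through level 2, so k* = 2.
With the fishery holding the right, the smelter must at least compensate total damage at k*: 73 + 154 = 227.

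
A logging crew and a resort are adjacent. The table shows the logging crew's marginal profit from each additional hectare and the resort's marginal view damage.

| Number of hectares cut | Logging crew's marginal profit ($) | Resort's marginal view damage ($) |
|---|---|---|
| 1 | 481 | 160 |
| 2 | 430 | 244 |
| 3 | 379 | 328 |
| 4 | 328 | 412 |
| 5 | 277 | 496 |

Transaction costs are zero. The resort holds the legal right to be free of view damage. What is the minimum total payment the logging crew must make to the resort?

Efficient level: marginal profit ≥ marginal view damage through level 3, so k* = 3.
With the resort holding the right, the logging crew must at least compensate total damage at k*: 160 + 244 + 328 = 732.

$732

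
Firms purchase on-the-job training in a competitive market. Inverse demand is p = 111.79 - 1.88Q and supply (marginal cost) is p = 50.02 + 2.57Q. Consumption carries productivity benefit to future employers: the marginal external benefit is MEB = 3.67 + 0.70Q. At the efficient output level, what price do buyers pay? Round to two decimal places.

P = 78.98

Social marginal benefit = demand + MEB = 115.46 - 1.18Q.
Set SMB = MC: 115.46 - 1.18Q = 50.02 + 2.57Q → Q* = 17.4507.
Consumer price on the demand curve at Q*: 111.79 − 1.88×17.4507 = 78.9827.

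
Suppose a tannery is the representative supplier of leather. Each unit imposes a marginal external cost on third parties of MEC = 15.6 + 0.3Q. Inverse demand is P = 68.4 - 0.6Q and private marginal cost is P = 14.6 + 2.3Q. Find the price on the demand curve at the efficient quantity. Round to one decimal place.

P = 61.2

Social marginal cost = private MC + MEC = 30.2 + 2.6Q.
Set SMC = demand: 30.2 + 2.6Q = 68.4 - 0.6Q → Q* = 11.9375.
Consumer price on the demand curve at Q*: 68.4 − 0.6×11.9375 = 61.2375.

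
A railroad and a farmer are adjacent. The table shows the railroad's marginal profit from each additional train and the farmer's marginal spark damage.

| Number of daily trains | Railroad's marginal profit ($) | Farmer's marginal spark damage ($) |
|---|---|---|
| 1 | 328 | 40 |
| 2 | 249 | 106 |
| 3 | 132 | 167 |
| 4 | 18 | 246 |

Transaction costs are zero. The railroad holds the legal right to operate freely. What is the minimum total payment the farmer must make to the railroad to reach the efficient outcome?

Left alone the railroad would choose level 4 (marginal profit stays positive).
Efficient level: k* = 2 (marginal profit ≥ marginal spark damage through 2).
The farmer must at least cover the railroad's forgone profit from cutting 4→2: 132 + 18 = 150.

$150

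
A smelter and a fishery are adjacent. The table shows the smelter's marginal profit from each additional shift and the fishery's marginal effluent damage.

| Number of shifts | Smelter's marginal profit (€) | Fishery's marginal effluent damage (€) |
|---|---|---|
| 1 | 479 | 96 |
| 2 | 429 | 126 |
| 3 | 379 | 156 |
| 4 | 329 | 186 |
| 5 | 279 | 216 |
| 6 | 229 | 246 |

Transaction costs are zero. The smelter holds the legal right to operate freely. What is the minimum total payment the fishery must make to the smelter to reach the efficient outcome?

€229

Left alone the smelter would choose level 6 (marginal profit stays positive).
Efficient level: k* = 5 (marginal profit ≥ marginal effluent damage through 5).
The fishery must at least cover the smelter's forgone profit from cutting 6→5: 229 = 229.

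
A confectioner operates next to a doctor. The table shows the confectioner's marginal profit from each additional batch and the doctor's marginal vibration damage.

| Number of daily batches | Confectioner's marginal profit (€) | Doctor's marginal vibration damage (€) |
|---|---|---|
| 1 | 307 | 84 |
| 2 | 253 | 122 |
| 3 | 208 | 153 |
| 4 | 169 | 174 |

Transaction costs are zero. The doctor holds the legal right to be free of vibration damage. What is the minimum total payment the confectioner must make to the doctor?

Efficient level: marginal profit ≥ marginal vibration damage through level 3, so k* = 3.
With the doctor holding the right, the confectioner must at least compensate total damage at k*: 84 + 122 + 153 = 359.

€359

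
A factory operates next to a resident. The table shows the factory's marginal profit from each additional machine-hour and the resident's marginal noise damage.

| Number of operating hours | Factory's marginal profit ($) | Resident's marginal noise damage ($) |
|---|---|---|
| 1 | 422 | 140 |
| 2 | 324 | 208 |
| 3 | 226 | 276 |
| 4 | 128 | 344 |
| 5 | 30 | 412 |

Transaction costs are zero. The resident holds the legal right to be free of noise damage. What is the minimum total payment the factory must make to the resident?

Efficient level: marginal profit ≥ marginal noise damage through level 2, so k* = 2.
With the resident holding the right, the factory must at least compensate total damage at k*: 140 + 208 = 348.

$348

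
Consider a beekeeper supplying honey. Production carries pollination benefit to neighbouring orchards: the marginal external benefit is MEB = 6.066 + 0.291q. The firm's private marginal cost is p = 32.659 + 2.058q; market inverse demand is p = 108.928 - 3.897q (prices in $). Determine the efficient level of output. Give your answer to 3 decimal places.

Social marginal cost = private MC − MEB = 26.593 + 1.767q.
Set SMC = demand: 26.593 + 1.767q = 108.928 - 3.897q → q* = 14.5365.

q* = 14.537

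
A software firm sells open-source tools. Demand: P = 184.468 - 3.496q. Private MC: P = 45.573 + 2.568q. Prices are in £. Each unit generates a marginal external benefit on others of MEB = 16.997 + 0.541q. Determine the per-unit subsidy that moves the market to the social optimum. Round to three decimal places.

subsidy = £32.267 per unit

Social marginal cost = private MC − MEB = 28.576 + 2.027q.
Set SMC = demand: 28.576 + 2.027q = 184.468 - 3.496q → q* = 28.2260.
The Pigouvian subsidy equals MEB at q*: 16.997 + 0.541×28.2260 = 32.2673.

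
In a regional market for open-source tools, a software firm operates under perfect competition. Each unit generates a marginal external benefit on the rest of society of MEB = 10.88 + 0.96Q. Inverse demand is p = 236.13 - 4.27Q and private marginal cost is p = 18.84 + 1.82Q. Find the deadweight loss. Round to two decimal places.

Market equilibrium (private): 18.84 + 1.82Q = 236.13 - 4.27Q → Q_m = 35.6798.
Social marginal cost = private MC − MEB = 7.96 + 0.86Q.
Set SMC = demand: 7.96 + 0.86Q = 236.13 - 4.27Q → Q* = 44.4776.
Height of the DWL triangle at Q_m is demand(Q_m) − SMC(Q_m) = MEB(Q_m) = 45.1326.
DWL = ½ × 8.7978 × 45.1326 = 198.5338.

DWL = 198.53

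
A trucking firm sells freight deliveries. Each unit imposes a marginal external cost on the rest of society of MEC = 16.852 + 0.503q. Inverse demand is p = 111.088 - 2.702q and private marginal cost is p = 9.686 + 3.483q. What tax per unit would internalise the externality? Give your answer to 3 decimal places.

Social marginal cost = private MC + MEC = 26.538 + 3.986q.
Set SMC = demand: 26.538 + 3.986q = 111.088 - 2.702q → q* = 12.6420.
The Pigouvian tax equals MEC at q*: 16.852 + 0.503×12.6420 = 23.2109.

tax = 23.211 per unit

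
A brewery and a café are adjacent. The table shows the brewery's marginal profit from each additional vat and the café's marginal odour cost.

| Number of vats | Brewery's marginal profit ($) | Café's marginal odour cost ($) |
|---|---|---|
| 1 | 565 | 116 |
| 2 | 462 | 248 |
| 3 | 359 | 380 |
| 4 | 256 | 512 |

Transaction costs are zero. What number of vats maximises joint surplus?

2

Bargaining reaches the level where marginal profit last exceeds marginal odour cost.
That holds through level 2 (462 ≥ 248) but not at 3 (359 < 380).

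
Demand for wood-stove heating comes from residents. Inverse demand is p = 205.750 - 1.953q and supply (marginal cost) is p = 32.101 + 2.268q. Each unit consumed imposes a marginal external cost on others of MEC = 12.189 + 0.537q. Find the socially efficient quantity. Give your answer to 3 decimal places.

Social marginal benefit = demand − MEC = 193.561 - 2.490q.
Set SMB = MC: 193.561 - 2.490q = 32.101 + 2.268q → q* = 33.9344.

q* = 33.934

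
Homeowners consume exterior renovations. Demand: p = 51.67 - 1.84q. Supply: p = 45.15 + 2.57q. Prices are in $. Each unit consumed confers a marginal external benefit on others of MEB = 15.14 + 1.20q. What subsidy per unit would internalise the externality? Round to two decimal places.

Social marginal benefit = demand + MEB = 66.81 - 0.64q.
Set SMB = MC: 66.81 - 0.64q = 45.15 + 2.57q → q* = 6.7477.
The Pigouvian subsidy equals MEB at q*: 15.14 + 1.20×6.7477 = 23.2372.

subsidy = $23.24 per unit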